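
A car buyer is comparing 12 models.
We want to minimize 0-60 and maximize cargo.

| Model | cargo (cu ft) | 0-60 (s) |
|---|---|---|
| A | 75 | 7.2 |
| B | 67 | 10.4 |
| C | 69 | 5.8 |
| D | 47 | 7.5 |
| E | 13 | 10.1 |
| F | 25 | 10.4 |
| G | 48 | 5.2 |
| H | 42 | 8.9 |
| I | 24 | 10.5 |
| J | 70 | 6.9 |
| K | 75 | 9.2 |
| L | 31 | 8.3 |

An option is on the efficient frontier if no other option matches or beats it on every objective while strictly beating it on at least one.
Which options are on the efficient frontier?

A, C, G, J

A: not dominated.
B: dominated by A (cargo 75≥67, 0-60 7.2≤10.4).
C: not dominated.
D: dominated by A (cargo 75≥47, 0-60 7.2≤7.5).
E: dominated by A (cargo 75≥13, 0-60 7.2≤10.1).
F: dominated by A (cargo 75≥25, 0-60 7.2≤10.4).
G: not dominated (best 0-60).
H: dominated by A (cargo 75≥42, 0-60 7.2≤8.9).
I: dominated by A (cargo 75≥24, 0-60 7.2≤10.5).
J: not dominated.
K: dominated by A (cargo 75≥75, 0-60 7.2≤9.2).
L: dominated by A (cargo 75≥31, 0-60 7.2≤8.3).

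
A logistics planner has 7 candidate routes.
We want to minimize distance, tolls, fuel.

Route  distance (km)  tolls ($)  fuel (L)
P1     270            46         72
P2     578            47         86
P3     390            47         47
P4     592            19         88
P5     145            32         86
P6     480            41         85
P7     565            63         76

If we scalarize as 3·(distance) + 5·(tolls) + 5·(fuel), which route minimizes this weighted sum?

P1: 3·270 + 5·46 + 5·72 = 1400
P2: 3·578 + 5·47 + 5·86 = 2399
P3: 3·390 + 5·47 + 5·47 = 1640
P4: 3·592 + 5·19 + 5·88 = 2311
P5: 3·145 + 5·32 + 5·86 = 1025
P6: 3·480 + 5·41 + 5·85 = 2070
P7: 3·565 + 5·63 + 5·76 = 2390
Lowest: P5 at 1025.

P5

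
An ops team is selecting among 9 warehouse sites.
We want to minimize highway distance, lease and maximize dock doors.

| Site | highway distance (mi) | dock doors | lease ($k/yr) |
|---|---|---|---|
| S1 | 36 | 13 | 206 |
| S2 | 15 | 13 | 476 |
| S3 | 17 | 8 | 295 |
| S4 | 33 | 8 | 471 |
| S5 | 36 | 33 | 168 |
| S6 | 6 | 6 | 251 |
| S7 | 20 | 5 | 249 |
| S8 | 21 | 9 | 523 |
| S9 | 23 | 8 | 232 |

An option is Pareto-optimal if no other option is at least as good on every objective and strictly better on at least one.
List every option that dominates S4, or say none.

S3: highway distance 17≤33, dock doors 8≥8, lease 295≤471 — dominates S4.
S9: highway distance 23≤33, dock doors 8≥8, lease 232≤471 — dominates S4.
Others (S1, S2, S5, S6, S7, S8) are each worse than S4 on at least one objective.

S3, S9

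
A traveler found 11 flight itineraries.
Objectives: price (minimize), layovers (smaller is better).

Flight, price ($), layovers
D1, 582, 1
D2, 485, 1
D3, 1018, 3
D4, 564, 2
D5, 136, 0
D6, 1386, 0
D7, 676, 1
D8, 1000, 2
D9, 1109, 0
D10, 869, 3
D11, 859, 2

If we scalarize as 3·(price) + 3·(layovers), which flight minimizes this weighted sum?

D1: 3·582 + 3·1 = 1749
D2: 3·485 + 3·1 = 1458
D3: 3·1018 + 3·3 = 3063
D4: 3·564 + 3·2 = 1698
D5: 3·136 + 3·0 = 408
D6: 3·1386 + 3·0 = 4158
D7: 3·676 + 3·1 = 2031
D8: 3·1000 + 3·2 = 3006
D9: 3·1109 + 3·0 = 3327
D10: 3·869 + 3·3 = 2616
D11: 3·859 + 3·2 = 2583
Lowest: D5 at 408.

D5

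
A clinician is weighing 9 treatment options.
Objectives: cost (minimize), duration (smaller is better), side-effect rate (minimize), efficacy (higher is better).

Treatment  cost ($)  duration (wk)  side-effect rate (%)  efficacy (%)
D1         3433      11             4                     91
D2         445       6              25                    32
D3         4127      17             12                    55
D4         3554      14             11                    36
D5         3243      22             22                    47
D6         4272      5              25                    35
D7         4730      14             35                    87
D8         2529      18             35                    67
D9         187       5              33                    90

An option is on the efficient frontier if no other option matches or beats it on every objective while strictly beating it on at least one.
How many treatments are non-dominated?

5

D1: not dominated (best side-effect rate).
D2: not dominated.
D3: dominated by D1 (cost 3433≤4127, duration 11≤17, side-effect rate 4≤12, efficacy 91≥55).
D4: dominated by D1 (cost 3433≤3554, duration 11≤14, side-effect rate 4≤11, efficacy 91≥36).
D5: not dominated.
D6: not dominated.
D7: dominated by D1 (cost 3433≤4730, duration 11≤14, side-effect rate 4≤35, efficacy 91≥87).
D8: dominated by D9 (cost 187≤2529, duration 5≤18, side-effect rate 33≤35, efficacy 90≥67).
D9: not dominated (best cost).
Pareto-optimal: D1, D2, D5, D6, D9 → 5.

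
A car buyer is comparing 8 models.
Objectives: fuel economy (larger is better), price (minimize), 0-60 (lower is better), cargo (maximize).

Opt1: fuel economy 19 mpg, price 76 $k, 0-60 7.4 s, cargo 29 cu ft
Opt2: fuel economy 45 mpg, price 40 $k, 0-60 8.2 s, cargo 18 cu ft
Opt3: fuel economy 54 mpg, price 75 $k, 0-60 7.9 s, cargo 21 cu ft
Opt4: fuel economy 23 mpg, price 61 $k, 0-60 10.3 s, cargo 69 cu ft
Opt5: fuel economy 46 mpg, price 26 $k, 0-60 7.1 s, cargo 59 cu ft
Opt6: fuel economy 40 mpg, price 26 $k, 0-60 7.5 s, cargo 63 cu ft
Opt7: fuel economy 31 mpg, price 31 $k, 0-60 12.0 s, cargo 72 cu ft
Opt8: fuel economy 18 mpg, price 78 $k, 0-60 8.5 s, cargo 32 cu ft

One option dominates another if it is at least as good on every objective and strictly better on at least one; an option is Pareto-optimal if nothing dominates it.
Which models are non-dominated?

Opt1: dominated by Opt5 (fuel economy 46≥19, price 26≤76, 0-60 7.1≤7.4, cargo 59≥29).
Opt2: dominated by Opt5 (fuel economy 46≥45, price 26≤40, 0-60 7.1≤8.2, cargo 59≥18).
Opt3: not dominated (best fuel economy).
Opt4: not dominated.
Opt5: not dominated (best 0-60).
Opt6: not dominated.
Opt7: not dominated (best cargo).
Opt8: dominated by Opt5 (fuel economy 46≥18, price 26≤78, 0-60 7.1≤8.5, cargo 59≥32).

Opt3, Opt4, Opt5, Opt6, Opt7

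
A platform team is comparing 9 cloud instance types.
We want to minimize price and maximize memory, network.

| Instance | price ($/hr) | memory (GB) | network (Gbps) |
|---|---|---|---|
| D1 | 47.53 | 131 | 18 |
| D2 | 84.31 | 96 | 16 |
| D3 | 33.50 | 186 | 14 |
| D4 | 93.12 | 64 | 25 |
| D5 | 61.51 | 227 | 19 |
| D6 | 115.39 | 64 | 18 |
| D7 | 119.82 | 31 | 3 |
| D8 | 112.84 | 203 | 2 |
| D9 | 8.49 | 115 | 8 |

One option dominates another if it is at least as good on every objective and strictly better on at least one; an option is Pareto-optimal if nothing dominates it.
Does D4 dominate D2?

D4 vs D2: D4 is worse on price (93.12 vs 84.31), so it does not dominate D2.

No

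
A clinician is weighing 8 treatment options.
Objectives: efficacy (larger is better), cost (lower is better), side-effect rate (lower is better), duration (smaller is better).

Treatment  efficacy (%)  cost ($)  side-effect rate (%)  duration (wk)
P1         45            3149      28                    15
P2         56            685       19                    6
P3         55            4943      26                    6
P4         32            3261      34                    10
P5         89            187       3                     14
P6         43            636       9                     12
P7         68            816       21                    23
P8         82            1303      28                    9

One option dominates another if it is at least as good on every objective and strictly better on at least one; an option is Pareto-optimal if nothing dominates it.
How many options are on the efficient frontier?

4

P1: dominated by P2 (efficacy 56≥45, cost 685≤3149, side-effect rate 19≤28, duration 6≤15).
P2: not dominated.
P3: dominated by P2 (efficacy 56≥55, cost 685≤4943, side-effect rate 19≤26, duration 6≤6).
P4: dominated by P2 (efficacy 56≥32, cost 685≤3261, side-effect rate 19≤34, duration 6≤10).
P5: not dominated (best efficacy).
P6: not dominated.
P7: dominated by P5 (efficacy 89≥68, cost 187≤816, side-effect rate 3≤21, duration 14≤23).
P8: not dominated.
Pareto-optimal: P2, P5, P6, P8 → 4.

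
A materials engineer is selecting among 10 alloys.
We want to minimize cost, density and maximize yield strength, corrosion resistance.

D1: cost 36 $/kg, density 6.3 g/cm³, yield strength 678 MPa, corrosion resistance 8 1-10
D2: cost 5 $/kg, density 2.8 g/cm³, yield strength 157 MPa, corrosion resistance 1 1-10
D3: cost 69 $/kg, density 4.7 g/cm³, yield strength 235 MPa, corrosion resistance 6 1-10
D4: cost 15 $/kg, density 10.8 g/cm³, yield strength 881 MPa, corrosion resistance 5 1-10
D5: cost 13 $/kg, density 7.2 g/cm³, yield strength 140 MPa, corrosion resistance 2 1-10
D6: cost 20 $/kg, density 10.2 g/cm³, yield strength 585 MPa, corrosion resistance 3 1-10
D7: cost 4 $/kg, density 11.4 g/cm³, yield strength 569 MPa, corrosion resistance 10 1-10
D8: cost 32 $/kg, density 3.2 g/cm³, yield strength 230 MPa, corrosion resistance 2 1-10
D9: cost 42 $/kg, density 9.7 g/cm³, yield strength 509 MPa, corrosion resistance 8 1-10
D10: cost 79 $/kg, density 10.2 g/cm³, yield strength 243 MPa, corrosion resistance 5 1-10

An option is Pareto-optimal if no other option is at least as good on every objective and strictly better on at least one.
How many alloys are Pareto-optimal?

8

D1: not dominated.
D2: not dominated (best density).
D3: not dominated.
D4: not dominated (best yield strength).
D5: not dominated.
D6: not dominated.
D7: not dominated (best cost).
D8: not dominated.
D9: dominated by D1 (cost 36≤42, density 6.3≤9.7, yield strength 678≥509, corrosion resistance 8≥8).
D10: dominated by D1 (cost 36≤79, density 6.3≤10.2, yield strength 678≥243, corrosion resistance 8≥5).
Pareto-optimal: D1, D2, D3, D4, D5, D6, D7, D8 → 8.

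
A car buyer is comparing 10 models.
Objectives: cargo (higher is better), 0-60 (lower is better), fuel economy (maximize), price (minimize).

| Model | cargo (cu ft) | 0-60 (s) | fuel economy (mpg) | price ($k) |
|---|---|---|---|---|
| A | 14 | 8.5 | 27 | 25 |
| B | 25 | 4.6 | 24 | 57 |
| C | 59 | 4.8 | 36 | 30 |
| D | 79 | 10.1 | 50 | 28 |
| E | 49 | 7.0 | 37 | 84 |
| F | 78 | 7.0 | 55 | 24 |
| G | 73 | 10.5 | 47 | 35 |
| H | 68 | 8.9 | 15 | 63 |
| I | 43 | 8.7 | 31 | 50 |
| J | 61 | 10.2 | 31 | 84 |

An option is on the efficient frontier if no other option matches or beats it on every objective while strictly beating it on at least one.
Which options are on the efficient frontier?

B, C, D, F

A: dominated by F (cargo 78≥14, 0-60 7.0≤8.5, fuel economy 55≥27, price 24≤25).
B: not dominated (best 0-60).
C: not dominated.
D: not dominated (best cargo).
E: dominated by F (cargo 78≥49, 0-60 7.0≤7.0, fuel economy 55≥37, price 24≤84).
F: not dominated (best fuel economy).
G: dominated by D (cargo 79≥73, 0-60 10.1≤10.5, fuel economy 50≥47, price 28≤35).
H: dominated by F (cargo 78≥68, 0-60 7.0≤8.9, fuel economy 55≥15, price 24≤63).
I: dominated by C (cargo 59≥43, 0-60 4.8≤8.7, fuel economy 36≥31, price 30≤50).
J: dominated by D (cargo 79≥61, 0-60 10.1≤10.2, fuel economy 50≥31, price 28≤84).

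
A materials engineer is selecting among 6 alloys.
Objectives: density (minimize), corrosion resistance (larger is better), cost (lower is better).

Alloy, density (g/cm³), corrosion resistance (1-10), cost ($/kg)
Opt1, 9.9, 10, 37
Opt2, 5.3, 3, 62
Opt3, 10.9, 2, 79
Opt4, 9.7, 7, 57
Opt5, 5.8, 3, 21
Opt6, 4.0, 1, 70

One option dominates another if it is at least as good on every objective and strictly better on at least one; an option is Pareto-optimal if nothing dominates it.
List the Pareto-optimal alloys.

Opt1, Opt2, Opt4, Opt5, Opt6

Opt1: not dominated (best corrosion resistance).
Opt2: not dominated.
Opt3: dominated by Opt1 (density 9.9≤10.9, corrosion resistance 10≥2, cost 37≤79).
Opt4: not dominated.
Opt5: not dominated (best cost).
Opt6: not dominated (best density).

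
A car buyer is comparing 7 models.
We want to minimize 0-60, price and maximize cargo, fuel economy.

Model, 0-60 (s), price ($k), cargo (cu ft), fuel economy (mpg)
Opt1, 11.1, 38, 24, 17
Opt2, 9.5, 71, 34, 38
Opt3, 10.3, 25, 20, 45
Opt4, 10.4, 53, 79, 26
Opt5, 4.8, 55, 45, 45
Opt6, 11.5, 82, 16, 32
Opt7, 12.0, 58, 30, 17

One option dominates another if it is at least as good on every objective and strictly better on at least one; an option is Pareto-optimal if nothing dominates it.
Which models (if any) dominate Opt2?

Opt5

Opt5: 0-60 4.8≤9.5, price 55≤71, cargo 45≥34, fuel economy 45≥38 — dominates Opt2.
Others (Opt1, Opt3, Opt4, Opt6, Opt7) are each worse than Opt2 on at least one objective.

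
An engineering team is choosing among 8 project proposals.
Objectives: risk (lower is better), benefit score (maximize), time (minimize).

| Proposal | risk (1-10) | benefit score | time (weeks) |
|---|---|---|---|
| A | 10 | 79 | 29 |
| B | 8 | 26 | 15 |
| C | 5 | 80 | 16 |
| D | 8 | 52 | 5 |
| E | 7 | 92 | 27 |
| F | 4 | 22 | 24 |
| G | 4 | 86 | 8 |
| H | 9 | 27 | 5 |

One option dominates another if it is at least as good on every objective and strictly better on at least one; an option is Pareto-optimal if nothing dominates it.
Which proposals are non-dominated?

D, E, G

A: dominated by C (risk 5≤10, benefit score 80≥79, time 16≤29).
B: dominated by D (risk 8≤8, benefit score 52≥26, time 5≤15).
C: dominated by G (risk 4≤5, benefit score 86≥80, time 8≤16).
D: not dominated.
E: not dominated (best benefit score).
F: dominated by G (risk 4≤4, benefit score 86≥22, time 8≤24).
G: not dominated.
H: dominated by D (risk 8≤9, benefit score 52≥27, time 5≤5).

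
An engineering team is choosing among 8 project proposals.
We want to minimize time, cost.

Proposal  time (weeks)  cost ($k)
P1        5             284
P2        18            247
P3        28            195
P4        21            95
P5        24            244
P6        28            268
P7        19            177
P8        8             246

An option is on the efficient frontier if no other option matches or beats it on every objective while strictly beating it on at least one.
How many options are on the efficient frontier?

P1: not dominated (best time).
P2: dominated by P8 (time 8≤18, cost 246≤247).
P3: dominated by P4 (time 21≤28, cost 95≤195).
P4: not dominated (best cost).
P5: dominated by P4 (time 21≤24, cost 95≤244).
P6: dominated by P2 (time 18≤28, cost 247≤268).
P7: not dominated.
P8: not dominated.
Pareto-optimal: P1, P4, P7, P8 → 4.

4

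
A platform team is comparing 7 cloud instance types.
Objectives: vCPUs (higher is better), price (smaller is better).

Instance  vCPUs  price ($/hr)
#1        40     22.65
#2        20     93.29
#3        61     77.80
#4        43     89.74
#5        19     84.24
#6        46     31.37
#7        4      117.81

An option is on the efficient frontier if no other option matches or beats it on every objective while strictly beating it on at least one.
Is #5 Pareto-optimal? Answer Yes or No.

No

#1 vs #5: vCPUs 40≥19, price 22.65≤84.24 — #1 is at least as good on every objective and strictly better on at least one, so #1 dominates #5.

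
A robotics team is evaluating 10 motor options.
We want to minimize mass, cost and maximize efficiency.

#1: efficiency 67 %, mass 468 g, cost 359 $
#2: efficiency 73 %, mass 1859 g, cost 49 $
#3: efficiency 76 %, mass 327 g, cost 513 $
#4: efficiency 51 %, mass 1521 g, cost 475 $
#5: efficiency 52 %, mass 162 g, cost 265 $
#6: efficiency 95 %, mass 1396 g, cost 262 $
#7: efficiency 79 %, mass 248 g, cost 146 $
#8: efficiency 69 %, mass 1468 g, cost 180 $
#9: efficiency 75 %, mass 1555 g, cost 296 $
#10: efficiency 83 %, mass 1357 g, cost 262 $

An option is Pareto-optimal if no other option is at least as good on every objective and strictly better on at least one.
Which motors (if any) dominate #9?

#6, #7, #10

#6: efficiency 95≥75, mass 1396≤1555, cost 262≤296 — dominates #9.
#7: efficiency 79≥75, mass 248≤1555, cost 146≤296 — dominates #9.
#10: efficiency 83≥75, mass 1357≤1555, cost 262≤296 — dominates #9.
Others (#1, #2, #3, #4, #5, #8) are each worse than #9 on at least one objective.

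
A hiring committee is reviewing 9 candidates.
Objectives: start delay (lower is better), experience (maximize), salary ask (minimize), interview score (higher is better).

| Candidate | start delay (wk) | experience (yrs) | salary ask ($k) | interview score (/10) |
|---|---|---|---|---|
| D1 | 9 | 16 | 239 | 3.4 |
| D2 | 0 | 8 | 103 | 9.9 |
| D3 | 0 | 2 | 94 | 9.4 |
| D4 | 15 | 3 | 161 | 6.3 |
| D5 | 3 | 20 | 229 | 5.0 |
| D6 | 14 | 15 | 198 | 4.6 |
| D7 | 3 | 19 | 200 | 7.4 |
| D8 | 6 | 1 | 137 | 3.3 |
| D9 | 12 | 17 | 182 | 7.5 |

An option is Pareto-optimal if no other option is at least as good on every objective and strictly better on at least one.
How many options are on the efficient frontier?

D1: dominated by D5 (start delay 3≤9, experience 20≥16, salary ask 229≤239, interview score 5.0≥3.4).
D2: not dominated (best interview score).
D3: not dominated (best salary ask).
D4: dominated by D2 (start delay 0≤15, experience 8≥3, salary ask 103≤161, interview score 9.9≥6.3).
D5: not dominated (best experience).
D6: dominated by D9 (start delay 12≤14, experience 17≥15, salary ask 182≤198, interview score 7.5≥4.6).
D7: not dominated.
D8: dominated by D2 (start delay 0≤6, experience 8≥1, salary ask 103≤137, interview score 9.9≥3.3).
D9: not dominated.
Pareto-optimal: D2, D3, D5, D7, D9 → 5.

5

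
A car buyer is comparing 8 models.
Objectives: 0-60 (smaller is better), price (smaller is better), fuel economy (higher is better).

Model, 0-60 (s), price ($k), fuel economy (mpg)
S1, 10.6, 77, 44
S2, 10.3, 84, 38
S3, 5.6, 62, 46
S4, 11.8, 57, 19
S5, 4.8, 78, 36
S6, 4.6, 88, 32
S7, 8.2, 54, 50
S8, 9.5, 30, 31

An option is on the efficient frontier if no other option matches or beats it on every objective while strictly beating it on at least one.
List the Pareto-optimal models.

S3, S5, S6, S7, S8

S1: dominated by S3 (0-60 5.6≤10.6, price 62≤77, fuel economy 46≥44).
S2: dominated by S3 (0-60 5.6≤10.3, price 62≤84, fuel economy 46≥38).
S3: not dominated.
S4: dominated by S7 (0-60 8.2≤11.8, price 54≤57, fuel economy 50≥19).
S5: not dominated.
S6: not dominated (best 0-60).
S7: not dominated (best fuel economy).
S8: not dominated (best price).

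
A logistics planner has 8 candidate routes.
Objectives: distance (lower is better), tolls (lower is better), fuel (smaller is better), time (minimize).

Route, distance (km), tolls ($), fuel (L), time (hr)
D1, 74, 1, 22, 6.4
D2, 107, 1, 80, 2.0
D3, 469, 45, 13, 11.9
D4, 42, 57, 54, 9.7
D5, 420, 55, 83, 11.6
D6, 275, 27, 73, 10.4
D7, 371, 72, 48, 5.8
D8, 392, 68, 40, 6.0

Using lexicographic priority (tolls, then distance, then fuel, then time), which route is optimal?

First minimize tolls: best is 1, kept {D1, D2}.
Then minimize distance: best is 74, kept {D1}.

D1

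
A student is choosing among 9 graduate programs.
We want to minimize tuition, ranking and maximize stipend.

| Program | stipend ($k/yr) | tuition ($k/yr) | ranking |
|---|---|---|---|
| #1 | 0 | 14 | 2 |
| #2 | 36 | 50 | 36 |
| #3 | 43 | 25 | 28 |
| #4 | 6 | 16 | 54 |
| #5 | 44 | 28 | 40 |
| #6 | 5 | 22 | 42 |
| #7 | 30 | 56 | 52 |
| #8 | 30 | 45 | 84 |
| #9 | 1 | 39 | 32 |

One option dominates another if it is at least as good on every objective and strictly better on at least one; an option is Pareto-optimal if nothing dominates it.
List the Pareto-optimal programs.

#1, #3, #4, #5, #6

#1: not dominated (best tuition).
#2: dominated by #3 (stipend 43≥36, tuition 25≤50, ranking 28≤36).
#3: not dominated.
#4: not dominated.
#5: not dominated (best stipend).
#6: not dominated.
#7: dominated by #2 (stipend 36≥30, tuition 50≤56, ranking 36≤52).
#8: dominated by #3 (stipend 43≥30, tuition 25≤45, ranking 28≤84).
#9: dominated by #3 (stipend 43≥1, tuition 25≤39, ranking 28≤32).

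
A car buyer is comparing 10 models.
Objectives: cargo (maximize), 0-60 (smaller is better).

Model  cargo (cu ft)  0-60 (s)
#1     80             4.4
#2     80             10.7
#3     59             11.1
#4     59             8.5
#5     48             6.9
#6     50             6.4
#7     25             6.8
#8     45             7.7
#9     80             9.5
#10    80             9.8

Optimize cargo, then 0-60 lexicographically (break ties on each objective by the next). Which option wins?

#1

First maximize cargo: best is 80, kept {#1, #2, #9, #10}.
Then minimize 0-60: best is 4.4, kept {#1}.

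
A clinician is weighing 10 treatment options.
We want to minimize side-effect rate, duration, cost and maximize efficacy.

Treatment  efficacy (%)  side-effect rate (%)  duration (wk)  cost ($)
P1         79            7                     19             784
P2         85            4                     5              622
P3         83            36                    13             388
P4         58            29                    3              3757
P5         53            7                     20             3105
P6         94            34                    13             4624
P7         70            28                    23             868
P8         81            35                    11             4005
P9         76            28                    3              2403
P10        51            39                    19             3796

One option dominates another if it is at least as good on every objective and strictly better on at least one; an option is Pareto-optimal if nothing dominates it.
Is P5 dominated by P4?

No

P4 vs P5: P4 is worse on side-effect rate (29 vs 7), so it does not dominate P5.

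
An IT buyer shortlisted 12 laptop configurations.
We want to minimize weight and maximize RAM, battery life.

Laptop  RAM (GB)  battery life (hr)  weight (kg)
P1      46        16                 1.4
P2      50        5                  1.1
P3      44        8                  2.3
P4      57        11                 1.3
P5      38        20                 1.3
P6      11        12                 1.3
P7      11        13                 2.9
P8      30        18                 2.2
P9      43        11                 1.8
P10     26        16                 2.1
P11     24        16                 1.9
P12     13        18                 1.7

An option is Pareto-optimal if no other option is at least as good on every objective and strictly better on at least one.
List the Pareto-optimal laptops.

P1: not dominated.
P2: not dominated (best weight).
P3: dominated by P1 (RAM 46≥44, battery life 16≥8, weight 1.4≤2.3).
P4: not dominated (best RAM).
P5: not dominated (best battery life).
P6: dominated by P5 (RAM 38≥11, battery life 20≥12, weight 1.3≤1.3).
P7: dominated by P1 (RAM 46≥11, battery life 16≥13, weight 1.4≤2.9).
P8: dominated by P5 (RAM 38≥30, battery life 20≥18, weight 1.3≤2.2).
P9: dominated by P1 (RAM 46≥43, battery life 16≥11, weight 1.4≤1.8).
P10: dominated by P1 (RAM 46≥26, battery life 16≥16, weight 1.4≤2.1).
P11: dominated by P1 (RAM 46≥24, battery life 16≥16, weight 1.4≤1.9).
P12: dominated by P5 (RAM 38≥13, battery life 20≥18, weight 1.3≤1.7).

P1, P2, P4, P5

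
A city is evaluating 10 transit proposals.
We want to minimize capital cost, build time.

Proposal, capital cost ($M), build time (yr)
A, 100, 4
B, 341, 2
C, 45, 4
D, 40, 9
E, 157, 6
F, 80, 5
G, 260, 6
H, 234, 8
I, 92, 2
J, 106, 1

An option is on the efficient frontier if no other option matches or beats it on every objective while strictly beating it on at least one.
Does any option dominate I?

No

A: worse on capital cost (100 vs 92).
B: worse on capital cost (341 vs 92).
C: worse on build time (4 vs 2).
D: worse on build time (9 vs 2).
E: worse on capital cost (157 vs 92).
F: worse on build time (5 vs 2).
G: worse on capital cost (260 vs 92).
H: worse on capital cost (234 vs 92).
J: worse on capital cost (106 vs 92).
No option is at least as good as I on every objective and strictly better on one.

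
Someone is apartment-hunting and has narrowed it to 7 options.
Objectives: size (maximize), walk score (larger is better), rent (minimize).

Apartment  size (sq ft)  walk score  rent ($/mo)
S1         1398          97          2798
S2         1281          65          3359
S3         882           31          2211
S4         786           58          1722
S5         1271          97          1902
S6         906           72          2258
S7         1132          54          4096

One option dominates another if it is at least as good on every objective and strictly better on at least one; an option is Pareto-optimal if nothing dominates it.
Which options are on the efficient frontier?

S1, S4, S5

S1: not dominated (best size).
S2: dominated by S1 (size 1398≥1281, walk score 97≥65, rent 2798≤3359).
S3: dominated by S5 (size 1271≥882, walk score 97≥31, rent 1902≤2211).
S4: not dominated (best rent).
S5: not dominated.
S6: dominated by S5 (size 1271≥906, walk score 97≥72, rent 1902≤2258).
S7: dominated by S1 (size 1398≥1132, walk score 97≥54, rent 2798≤4096).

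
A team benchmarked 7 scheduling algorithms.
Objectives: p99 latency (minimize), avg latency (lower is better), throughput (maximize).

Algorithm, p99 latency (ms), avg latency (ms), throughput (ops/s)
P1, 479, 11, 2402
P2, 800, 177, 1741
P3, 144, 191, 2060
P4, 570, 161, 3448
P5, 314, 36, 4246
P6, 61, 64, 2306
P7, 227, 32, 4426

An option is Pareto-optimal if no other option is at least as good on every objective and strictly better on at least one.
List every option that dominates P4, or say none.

P5: p99 latency 314≤570, avg latency 36≤161, throughput 4246≥3448 — dominates P4.
P7: p99 latency 227≤570, avg latency 32≤161, throughput 4426≥3448 — dominates P4.
Others (P1, P2, P3, P6) are each worse than P4 on at least one objective.

P5, P7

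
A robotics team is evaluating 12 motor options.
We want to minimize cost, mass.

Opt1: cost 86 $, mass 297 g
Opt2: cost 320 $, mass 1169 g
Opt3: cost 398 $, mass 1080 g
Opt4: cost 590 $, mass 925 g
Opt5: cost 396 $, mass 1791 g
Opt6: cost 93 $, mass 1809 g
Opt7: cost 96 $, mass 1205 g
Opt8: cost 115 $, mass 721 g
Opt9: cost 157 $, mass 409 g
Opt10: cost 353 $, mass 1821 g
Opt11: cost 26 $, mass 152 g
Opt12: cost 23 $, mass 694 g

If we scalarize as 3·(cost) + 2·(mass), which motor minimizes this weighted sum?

Opt1: 3·86 + 2·297 = 852
Opt2: 3·320 + 2·1169 = 3298
Opt3: 3·398 + 2·1080 = 3354
Opt4: 3·590 + 2·925 = 3620
Opt5: 3·396 + 2·1791 = 4770
Opt6: 3·93 + 2·1809 = 3897
Opt7: 3·96 + 2·1205 = 2698
Opt8: 3·115 + 2·721 = 1787
Opt9: 3·157 + 2·409 = 1289
Opt10: 3·353 + 2·1821 = 4701
Opt11: 3·26 + 2·152 = 382
Opt12: 3·23 + 2·694 = 1457
Lowest: Opt11 at 382.

Opt11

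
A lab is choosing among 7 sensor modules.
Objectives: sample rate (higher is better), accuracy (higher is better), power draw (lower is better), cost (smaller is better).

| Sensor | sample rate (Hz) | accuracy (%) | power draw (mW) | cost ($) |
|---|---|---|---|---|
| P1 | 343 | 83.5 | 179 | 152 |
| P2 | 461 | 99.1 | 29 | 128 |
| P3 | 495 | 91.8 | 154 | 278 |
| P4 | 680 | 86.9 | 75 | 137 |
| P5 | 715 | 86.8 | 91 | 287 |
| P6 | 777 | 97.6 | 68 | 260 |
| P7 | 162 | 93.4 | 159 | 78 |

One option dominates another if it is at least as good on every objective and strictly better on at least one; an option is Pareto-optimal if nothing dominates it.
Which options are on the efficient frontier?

P2, P4, P6, P7

P1: dominated by P2 (sample rate 461≥343, accuracy 99.1≥83.5, power draw 29≤179, cost 128≤152).
P2: not dominated (best accuracy).
P3: dominated by P6 (sample rate 777≥495, accuracy 97.6≥91.8, power draw 68≤154, cost 260≤278).
P4: not dominated.
P5: dominated by P6 (sample rate 777≥715, accuracy 97.6≥86.8, power draw 68≤91, cost 260≤287).
P6: not dominated (best sample rate).
P7: not dominated (best cost).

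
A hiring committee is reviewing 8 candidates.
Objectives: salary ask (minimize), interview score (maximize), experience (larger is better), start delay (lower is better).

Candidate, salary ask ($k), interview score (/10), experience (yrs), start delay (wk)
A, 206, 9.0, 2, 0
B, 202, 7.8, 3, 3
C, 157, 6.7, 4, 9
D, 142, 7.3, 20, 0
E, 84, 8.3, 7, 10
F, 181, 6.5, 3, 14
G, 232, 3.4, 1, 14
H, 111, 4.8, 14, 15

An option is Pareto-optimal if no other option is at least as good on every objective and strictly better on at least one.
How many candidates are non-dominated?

5

A: not dominated (best interview score).
B: not dominated.
C: dominated by D (salary ask 142≤157, interview score 7.3≥6.7, experience 20≥4, start delay 0≤9).
D: not dominated (best experience).
E: not dominated (best salary ask).
F: dominated by C (salary ask 157≤181, interview score 6.7≥6.5, experience 4≥3, start delay 9≤14).
G: dominated by A (salary ask 206≤232, interview score 9.0≥3.4, experience 2≥1, start delay 0≤14).
H: not dominated.
Pareto-optimal: A, B, D, E, H → 5.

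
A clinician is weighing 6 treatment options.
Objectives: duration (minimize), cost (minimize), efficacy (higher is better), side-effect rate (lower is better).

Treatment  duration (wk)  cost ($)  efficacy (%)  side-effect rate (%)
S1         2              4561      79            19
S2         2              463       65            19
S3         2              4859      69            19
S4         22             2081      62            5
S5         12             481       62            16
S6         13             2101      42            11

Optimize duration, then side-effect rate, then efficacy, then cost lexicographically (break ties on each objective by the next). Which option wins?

S1

First minimize duration: best is 2, kept {S1, S2, S3}.
Then minimize side-effect rate: best is 19, kept {S1, S2, S3}.
Then maximize efficacy: best is 79, kept {S1}.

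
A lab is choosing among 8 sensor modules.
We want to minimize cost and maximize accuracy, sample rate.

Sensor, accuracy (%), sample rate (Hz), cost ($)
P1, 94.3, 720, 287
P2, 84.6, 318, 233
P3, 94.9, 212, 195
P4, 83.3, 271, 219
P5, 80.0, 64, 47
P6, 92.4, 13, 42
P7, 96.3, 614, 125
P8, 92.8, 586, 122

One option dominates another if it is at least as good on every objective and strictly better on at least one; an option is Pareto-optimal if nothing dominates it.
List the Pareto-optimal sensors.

P1: not dominated (best sample rate).
P2: dominated by P7 (accuracy 96.3≥84.6, sample rate 614≥318, cost 125≤233).
P3: dominated by P7 (accuracy 96.3≥94.9, sample rate 614≥212, cost 125≤195).
P4: dominated by P7 (accuracy 96.3≥83.3, sample rate 614≥271, cost 125≤219).
P5: not dominated.
P6: not dominated (best cost).
P7: not dominated (best accuracy).
P8: not dominated.

P1, P5, P6, P7, P8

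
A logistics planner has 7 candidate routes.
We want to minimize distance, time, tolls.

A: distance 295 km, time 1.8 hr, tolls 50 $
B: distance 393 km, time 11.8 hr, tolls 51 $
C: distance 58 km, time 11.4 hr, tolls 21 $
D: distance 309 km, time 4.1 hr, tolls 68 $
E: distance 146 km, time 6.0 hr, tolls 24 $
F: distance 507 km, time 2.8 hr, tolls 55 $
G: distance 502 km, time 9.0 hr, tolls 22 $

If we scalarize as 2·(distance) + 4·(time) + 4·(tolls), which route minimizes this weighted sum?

A: 2·295 + 4·1.8 + 4·50 = 797.2
B: 2·393 + 4·11.8 + 4·51 = 1037.2
C: 2·58 + 4·11.4 + 4·21 = 245.6
D: 2·309 + 4·4.1 + 4·68 = 906.4
E: 2·146 + 4·6.0 + 4·24 = 412.0
F: 2·507 + 4·2.8 + 4·55 = 1245.2
G: 2·502 + 4·9.0 + 4·22 = 1128.0
Lowest: C at 245.6.

C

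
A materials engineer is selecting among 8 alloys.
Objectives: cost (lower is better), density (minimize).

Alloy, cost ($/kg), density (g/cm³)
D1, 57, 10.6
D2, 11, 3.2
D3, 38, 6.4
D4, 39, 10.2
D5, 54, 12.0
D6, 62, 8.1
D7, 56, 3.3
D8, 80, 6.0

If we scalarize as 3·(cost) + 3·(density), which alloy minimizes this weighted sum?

D2

D1: 3·57 + 3·10.6 = 202.8
D2: 3·11 + 3·3.2 = 42.6
D3: 3·38 + 3·6.4 = 133.2
D4: 3·39 + 3·10.2 = 147.6
D5: 3·54 + 3·12.0 = 198.0
D6: 3·62 + 3·8.1 = 210.3
D7: 3·56 + 3·3.3 = 177.9
D8: 3·80 + 3·6.0 = 258.0
Lowest: D2 at 42.6.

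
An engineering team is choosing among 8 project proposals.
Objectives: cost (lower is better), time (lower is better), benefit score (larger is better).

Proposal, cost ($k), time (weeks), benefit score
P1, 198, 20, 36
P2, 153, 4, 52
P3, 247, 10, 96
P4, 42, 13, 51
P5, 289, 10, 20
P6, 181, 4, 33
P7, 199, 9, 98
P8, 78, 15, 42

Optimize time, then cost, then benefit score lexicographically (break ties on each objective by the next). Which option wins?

P2

First minimize time: best is 4, kept {P2, P6}.
Then minimize cost: best is 153, kept {P2}.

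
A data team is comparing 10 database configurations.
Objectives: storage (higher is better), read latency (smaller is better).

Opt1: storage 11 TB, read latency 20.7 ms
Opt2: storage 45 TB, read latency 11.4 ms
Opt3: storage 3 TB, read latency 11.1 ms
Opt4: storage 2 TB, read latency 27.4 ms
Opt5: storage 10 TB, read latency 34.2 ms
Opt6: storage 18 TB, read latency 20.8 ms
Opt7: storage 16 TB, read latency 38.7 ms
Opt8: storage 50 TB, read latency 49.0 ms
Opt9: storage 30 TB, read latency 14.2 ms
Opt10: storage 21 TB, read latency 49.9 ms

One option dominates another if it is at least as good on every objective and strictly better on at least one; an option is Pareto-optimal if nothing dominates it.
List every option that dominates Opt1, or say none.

Opt2: storage 45≥11, read latency 11.4≤20.7 — dominates Opt1.
Opt9: storage 30≥11, read latency 14.2≤20.7 — dominates Opt1.
Others (Opt3, Opt4, Opt5, Opt6, Opt7, Opt8, Opt10) are each worse than Opt1 on at least one objective.

Opt2, Opt9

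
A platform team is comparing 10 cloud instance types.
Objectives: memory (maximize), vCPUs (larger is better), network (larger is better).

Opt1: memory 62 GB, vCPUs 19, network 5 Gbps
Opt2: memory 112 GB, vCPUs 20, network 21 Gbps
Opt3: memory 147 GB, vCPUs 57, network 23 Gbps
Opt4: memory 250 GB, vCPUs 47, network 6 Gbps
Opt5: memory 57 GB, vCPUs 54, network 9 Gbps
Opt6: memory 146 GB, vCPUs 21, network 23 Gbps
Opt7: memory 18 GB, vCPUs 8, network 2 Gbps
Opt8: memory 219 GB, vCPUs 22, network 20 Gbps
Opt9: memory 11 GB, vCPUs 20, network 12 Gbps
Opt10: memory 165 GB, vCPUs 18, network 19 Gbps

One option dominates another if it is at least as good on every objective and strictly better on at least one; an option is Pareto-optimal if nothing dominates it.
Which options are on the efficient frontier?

Opt1: dominated by Opt2 (memory 112≥62, vCPUs 20≥19, network 21≥5).
Opt2: dominated by Opt3 (memory 147≥112, vCPUs 57≥20, network 23≥21).
Opt3: not dominated (best vCPUs).
Opt4: not dominated (best memory).
Opt5: dominated by Opt3 (memory 147≥57, vCPUs 57≥54, network 23≥9).
Opt6: dominated by Opt3 (memory 147≥146, vCPUs 57≥21, network 23≥23).
Opt7: dominated by Opt1 (memory 62≥18, vCPUs 19≥8, network 5≥2).
Opt8: not dominated.
Opt9: dominated by Opt2 (memory 112≥11, vCPUs 20≥20, network 21≥12).
Opt10: dominated by Opt8 (memory 219≥165, vCPUs 22≥18, network 20≥19).

Opt3, Opt4, Opt8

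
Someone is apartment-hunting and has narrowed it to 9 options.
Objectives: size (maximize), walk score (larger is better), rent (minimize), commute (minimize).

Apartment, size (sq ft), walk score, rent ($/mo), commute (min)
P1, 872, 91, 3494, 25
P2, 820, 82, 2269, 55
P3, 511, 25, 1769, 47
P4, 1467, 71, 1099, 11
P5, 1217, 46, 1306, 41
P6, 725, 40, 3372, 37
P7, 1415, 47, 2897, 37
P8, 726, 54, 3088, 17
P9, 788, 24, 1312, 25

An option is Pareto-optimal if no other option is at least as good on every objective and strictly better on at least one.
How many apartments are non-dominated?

P1: not dominated (best walk score).
P2: not dominated.
P3: dominated by P4 (size 1467≥511, walk score 71≥25, rent 1099≤1769, commute 11≤47).
P4: not dominated (best size).
P5: dominated by P4 (size 1467≥1217, walk score 71≥46, rent 1099≤1306, commute 11≤41).
P6: dominated by P4 (size 1467≥725, walk score 71≥40, rent 1099≤3372, commute 11≤37).
P7: dominated by P4 (size 1467≥1415, walk score 71≥47, rent 1099≤2897, commute 11≤37).
P8: dominated by P4 (size 1467≥726, walk score 71≥54, rent 1099≤3088, commute 11≤17).
P9: dominated by P4 (size 1467≥788, walk score 71≥24, rent 1099≤1312, commute 11≤25).
Pareto-optimal: P1, P2, P4 → 3.

3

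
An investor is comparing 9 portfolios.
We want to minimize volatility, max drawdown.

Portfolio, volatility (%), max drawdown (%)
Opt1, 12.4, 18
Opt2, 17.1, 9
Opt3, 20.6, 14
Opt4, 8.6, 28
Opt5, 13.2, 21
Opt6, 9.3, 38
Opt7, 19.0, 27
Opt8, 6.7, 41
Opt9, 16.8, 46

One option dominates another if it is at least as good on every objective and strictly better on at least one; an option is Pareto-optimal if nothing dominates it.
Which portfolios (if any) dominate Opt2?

Opt1: worse on max drawdown (18 vs 9).
Opt3: worse on volatility (20.6 vs 17.1).
Opt4: worse on max drawdown (28 vs 9).
Opt5: worse on max drawdown (21 vs 9).
Opt6: worse on max drawdown (38 vs 9).
Opt7: worse on volatility (19.0 vs 17.1).
Opt8: worse on max drawdown (41 vs 9).
Opt9: worse on max drawdown (46 vs 9).
No option dominates Opt2.

none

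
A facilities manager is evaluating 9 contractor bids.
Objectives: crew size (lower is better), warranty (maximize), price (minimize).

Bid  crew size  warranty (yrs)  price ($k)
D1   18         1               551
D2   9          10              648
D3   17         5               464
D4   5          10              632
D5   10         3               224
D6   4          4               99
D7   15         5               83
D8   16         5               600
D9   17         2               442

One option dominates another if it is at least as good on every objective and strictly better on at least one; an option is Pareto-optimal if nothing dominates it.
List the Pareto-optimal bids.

D1: dominated by D3 (crew size 17≤18, warranty 5≥1, price 464≤551).
D2: dominated by D4 (crew size 5≤9, warranty 10≥10, price 632≤648).
D3: dominated by D7 (crew size 15≤17, warranty 5≥5, price 83≤464).
D4: not dominated.
D5: dominated by D6 (crew size 4≤10, warranty 4≥3, price 99≤224).
D6: not dominated (best crew size).
D7: not dominated (best price).
D8: dominated by D7 (crew size 15≤16, warranty 5≥5, price 83≤600).
D9: dominated by D5 (crew size 10≤17, warranty 3≥2, price 224≤442).

D4, D6, D7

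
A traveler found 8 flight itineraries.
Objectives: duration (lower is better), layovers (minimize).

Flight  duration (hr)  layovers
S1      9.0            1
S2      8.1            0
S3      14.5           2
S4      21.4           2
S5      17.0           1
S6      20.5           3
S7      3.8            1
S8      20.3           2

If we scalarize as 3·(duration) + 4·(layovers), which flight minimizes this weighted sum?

S1: 3·9.0 + 4·1 = 31.0
S2: 3·8.1 + 4·0 = 24.3
S3: 3·14.5 + 4·2 = 51.5
S4: 3·21.4 + 4·2 = 72.2
S5: 3·17.0 + 4·1 = 55.0
S6: 3·20.5 + 4·3 = 73.5
S7: 3·3.8 + 4·1 = 15.4
S8: 3·20.3 + 4·2 = 68.9
Lowest: S7 at 15.4.

S7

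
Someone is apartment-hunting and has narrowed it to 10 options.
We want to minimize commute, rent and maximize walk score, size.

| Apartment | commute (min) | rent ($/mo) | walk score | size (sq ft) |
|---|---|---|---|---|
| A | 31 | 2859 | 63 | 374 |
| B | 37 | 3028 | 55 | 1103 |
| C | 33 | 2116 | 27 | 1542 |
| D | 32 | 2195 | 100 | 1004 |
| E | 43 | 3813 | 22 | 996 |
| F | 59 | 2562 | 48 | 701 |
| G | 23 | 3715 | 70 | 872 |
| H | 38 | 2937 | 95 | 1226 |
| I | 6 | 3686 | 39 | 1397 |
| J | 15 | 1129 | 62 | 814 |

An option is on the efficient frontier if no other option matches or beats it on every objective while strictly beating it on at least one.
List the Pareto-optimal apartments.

A: not dominated.
B: not dominated.
C: not dominated (best size).
D: not dominated (best walk score).
E: dominated by B (commute 37≤43, rent 3028≤3813, walk score 55≥22, size 1103≥996).
F: dominated by D (commute 32≤59, rent 2195≤2562, walk score 100≥48, size 1004≥701).
G: not dominated.
H: not dominated.
I: not dominated (best commute).
J: not dominated (best rent).

A, B, C, D, G, H, I, J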